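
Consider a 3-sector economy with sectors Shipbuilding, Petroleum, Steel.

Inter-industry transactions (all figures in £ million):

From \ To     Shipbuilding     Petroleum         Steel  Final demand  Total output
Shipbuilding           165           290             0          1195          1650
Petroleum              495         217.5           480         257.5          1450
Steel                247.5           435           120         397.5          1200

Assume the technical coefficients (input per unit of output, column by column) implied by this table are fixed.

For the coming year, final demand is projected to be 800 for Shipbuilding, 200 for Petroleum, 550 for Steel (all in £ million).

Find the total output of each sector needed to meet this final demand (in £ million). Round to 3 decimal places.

Technical coefficients a_ij = z_ij / X_j:
  a_11 = 165/1650 = 0.10, a_21 = 495/1650 = 0.30, a_31 = 247.5/1650 = 0.15
  a_12 = 290/1450 = 0.20, a_22 = 217.5/1450 = 0.15, a_32 = 435/1450 = 0.30
  a_13 = 0/1200 = 0.00, a_23 = 480/1200 = 0.40, a_33 = 120/1200 = 0.10
I − A =
  [   0.90    -0.20     0.00]
  [  -0.30     0.85    -0.40]
  [  -0.15    -0.30     0.90]
Cofactors of I−A, C_ij = (−1)^(i+j)·(minor ij) (rows/columns in the sector order above):
  C_11 = (0.85)(0.90) − (-0.40)(-0.30) = 0.6450
  C_12 = −[(-0.30)(0.90) − (-0.40)(-0.15)] = 0.3300
  C_13 = (-0.30)(-0.30) − (0.85)(-0.15) = 0.2175
  C_21 = −[(-0.20)(0.90) − (0.00)(-0.30)] = 0.1800
  C_22 = (0.90)(0.90) − (0.00)(-0.15) = 0.8100
  C_23 = −[(0.90)(-0.30) − (-0.20)(-0.15)] = 0.3000
  C_31 = (-0.20)(-0.40) − (0.00)(0.85) = 0.0800
  C_32 = −[(0.90)(-0.40) − (0.00)(-0.30)] = 0.3600
  C_33 = (0.90)(0.85) − (-0.20)(-0.30) = 0.7050
det(I−A) = Σ_j (I−A)_1j·C_1j = (0.90)(0.6450) + (-0.20)(0.3300) + (0.00)(0.2175) = 0.5145
adj(I−A) = Cᵀ =
  [ 0.6450   0.1800   0.0800]
  [ 0.3300   0.8100   0.3600]
  [ 0.2175   0.3000   0.7050]
(I − A)⁻¹ = adj(I−A) / det(I−A) ≈
  [   1.2536     0.3499     0.1555]
  [   0.6414     1.5743     0.6997]
  [   0.4227     0.5831     1.3703]
x = (I − A)⁻¹ d = adj(I−A)·d / det(I−A), with det(I−A) = 0.5145:
  x_1 = (0.6450·800 + 0.1800·200 + 0.0800·550) / 0.5145 = 596.00 / 0.5145 ≈ 1158.406
  x_2 = (0.3300·800 + 0.8100·200 + 0.3600·550) / 0.5145 = 624.00 / 0.5145 ≈ 1212.828
  x_3 = (0.2175·800 + 0.3000·200 + 0.7050·550) / 0.5145 = 621.75 / 0.5145 ≈ 1208.455

x_1 = 1158.406, x_2 = 1212.828, x_3 = 1208.455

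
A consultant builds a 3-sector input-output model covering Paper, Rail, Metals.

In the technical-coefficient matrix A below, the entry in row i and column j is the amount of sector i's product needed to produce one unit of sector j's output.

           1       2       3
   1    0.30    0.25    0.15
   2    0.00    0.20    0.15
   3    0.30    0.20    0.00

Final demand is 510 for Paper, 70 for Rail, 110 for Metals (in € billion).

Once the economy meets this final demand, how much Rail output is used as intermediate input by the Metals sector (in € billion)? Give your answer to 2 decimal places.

z_23 = 60.72

I − A =
  [   0.70    -0.25    -0.15]
  [   0.00     0.80    -0.15]
  [  -0.30    -0.20     1.00]
Cofactors of I−A, C_ij = (−1)^(i+j)·(minor ij) (rows/columns in the sector order above):
  C_11 = (0.80)(1.00) − (-0.15)(-0.20) = 0.7700
  C_12 = −[(0.00)(1.00) − (-0.15)(-0.30)] = 0.0450
  C_13 = (0.00)(-0.20) − (0.80)(-0.30) = 0.2400
  C_21 = −[(-0.25)(1.00) − (-0.15)(-0.20)] = 0.2800
  C_22 = (0.70)(1.00) − (-0.15)(-0.30) = 0.6550
  C_23 = −[(0.70)(-0.20) − (-0.25)(-0.30)] = 0.2150
  C_31 = (-0.25)(-0.15) − (-0.15)(0.80) = 0.1575
  C_32 = −[(0.70)(-0.15) − (-0.15)(0.00)] = 0.1050
  C_33 = (0.70)(0.80) − (-0.25)(0.00) = 0.5600
det(I−A) = Σ_j (I−A)_1j·C_1j = (0.70)(0.7700) + (-0.25)(0.0450) + (-0.15)(0.2400) = 0.49175
adj(I−A) = Cᵀ =
  [ 0.7700   0.2800   0.1575]
  [ 0.0450   0.6550   0.1050]
  [ 0.2400   0.2150   0.5600]
(I − A)⁻¹ = adj(I−A) / det(I−A) ≈
  [   1.5658     0.5694     0.3203]
  [   0.0915     1.3320     0.2135]
  [   0.4881     0.4372     1.1388]
First solve x = (I − A)⁻¹ d = adj(I−A)·d / det(I−A); in particular x_3 = (0.2400·510 + 0.2150·70 + 0.5600·110) / 0.49175 = 199.05 / 0.49175 ≈ 404.7789.
Intermediate flow from 2 to 3: z_23 = a_23 · x_3 = 0.15 × 199.05 / 0.49175 = 29.8575 / 0.49175 ≈ 60.72.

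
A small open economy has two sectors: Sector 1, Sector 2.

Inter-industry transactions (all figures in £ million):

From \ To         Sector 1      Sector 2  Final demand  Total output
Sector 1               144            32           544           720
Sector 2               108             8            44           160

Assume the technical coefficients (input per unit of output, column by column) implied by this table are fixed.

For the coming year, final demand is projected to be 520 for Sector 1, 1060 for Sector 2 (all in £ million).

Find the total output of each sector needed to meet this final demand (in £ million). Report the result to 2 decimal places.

Technical coefficients a_ij = z_ij / X_j:
  a_11 = 144/720 = 0.20, a_21 = 108/720 = 0.15
  a_12 = 32/160 = 0.20, a_22 = 8/160 = 0.05
I − A =
  [   0.80    -0.20]
  [  -0.15     0.95]
det(I−A) = (0.80)(0.95) − (-0.20)(-0.15) = 0.7300
adj(I−A) = [[0.95, 0.20], [0.15, 0.80]]
(I − A)⁻¹ = adj(I−A) / det(I−A) ≈
  [   1.3014     0.2740]
  [   0.2055     1.0959]
x = (I − A)⁻¹ d = adj(I−A)·d / det(I−A), with det(I−A) = 0.7300:
  x_1 = (0.95·520 + 0.20·1060) / 0.7300 = 706.00 / 0.7300 ≈ 967.12
  x_2 = (0.15·520 + 0.80·1060) / 0.7300 = 926.00 / 0.7300 ≈ 1268.49

x_1 = 967.12, x_2 = 1268.49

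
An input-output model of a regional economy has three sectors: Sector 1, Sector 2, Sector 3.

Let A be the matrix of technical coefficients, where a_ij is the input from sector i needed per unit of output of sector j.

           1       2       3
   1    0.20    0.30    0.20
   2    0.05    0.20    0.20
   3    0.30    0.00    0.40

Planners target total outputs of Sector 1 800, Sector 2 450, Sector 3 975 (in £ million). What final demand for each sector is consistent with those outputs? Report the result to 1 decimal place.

d_1 = 310.0, d_2 = 125.0, d_3 = 345.0

I − A =
  [   0.80    -0.30    -0.20]
  [  -0.05     0.80    -0.20]
  [  -0.30     0.00     0.60]
d = (I − A) x:
  d_1 = (+0.80)·800 + (-0.30)·450 + (-0.20)·975 = 310.0
  d_2 = (-0.05)·800 + (+0.80)·450 + (-0.20)·975 = 125.0
  d_3 = (-0.30)·800 + (+0.00)·450 + (+0.60)·975 = 345.0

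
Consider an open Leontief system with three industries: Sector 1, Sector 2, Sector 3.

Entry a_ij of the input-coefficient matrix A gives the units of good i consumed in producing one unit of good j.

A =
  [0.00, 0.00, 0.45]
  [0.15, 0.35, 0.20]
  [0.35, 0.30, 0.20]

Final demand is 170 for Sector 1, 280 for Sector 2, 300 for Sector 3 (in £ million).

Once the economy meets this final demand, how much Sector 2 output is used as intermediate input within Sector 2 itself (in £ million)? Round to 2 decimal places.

I − A =
  [   1.00     0.00    -0.45]
  [  -0.15     0.65    -0.20]
  [  -0.35    -0.30     0.80]
Cofactors of I−A, C_ij = (−1)^(i+j)·(minor ij) (rows/columns in the sector order above):
  C_11 = (0.65)(0.80) − (-0.20)(-0.30) = 0.4600
  C_12 = −[(-0.15)(0.80) − (-0.20)(-0.35)] = 0.1900
  C_13 = (-0.15)(-0.30) − (0.65)(-0.35) = 0.2725
  C_21 = −[(0.00)(0.80) − (-0.45)(-0.30)] = 0.1350
  C_22 = (1.00)(0.80) − (-0.45)(-0.35) = 0.6425
  C_23 = −[(1.00)(-0.30) − (0.00)(-0.35)] = 0.3000
  C_31 = (0.00)(-0.20) − (-0.45)(0.65) = 0.2925
  C_32 = −[(1.00)(-0.20) − (-0.45)(-0.15)] = 0.2675
  C_33 = (1.00)(0.65) − (0.00)(-0.15) = 0.6500
det(I−A) = Σ_j (I−A)_1j·C_1j = (1.00)(0.4600) + (0.00)(0.1900) + (-0.45)(0.2725) = 0.337375
adj(I−A) = Cᵀ =
  [ 0.4600   0.1350   0.2925]
  [ 0.1900   0.6425   0.2675]
  [ 0.2725   0.3000   0.6500]
(I − A)⁻¹ = adj(I−A) / det(I−A) ≈
  [   1.3635     0.4001     0.8670]
  [   0.5632     1.9044     0.7929]
  [   0.8077     0.8892     1.9266]
First solve x = (I − A)⁻¹ d = adj(I−A)·d / det(I−A); in particular x_2 = (0.1900·170 + 0.6425·280 + 0.2675·300) / 0.337375 = 292.45 / 0.337375 ≈ 866.8396.
Intermediate flow from 2 to 2: z_22 = a_22 · x_2 = 0.35 × 292.45 / 0.337375 = 102.3575 / 0.337375 ≈ 303.39.

z_22 = 303.39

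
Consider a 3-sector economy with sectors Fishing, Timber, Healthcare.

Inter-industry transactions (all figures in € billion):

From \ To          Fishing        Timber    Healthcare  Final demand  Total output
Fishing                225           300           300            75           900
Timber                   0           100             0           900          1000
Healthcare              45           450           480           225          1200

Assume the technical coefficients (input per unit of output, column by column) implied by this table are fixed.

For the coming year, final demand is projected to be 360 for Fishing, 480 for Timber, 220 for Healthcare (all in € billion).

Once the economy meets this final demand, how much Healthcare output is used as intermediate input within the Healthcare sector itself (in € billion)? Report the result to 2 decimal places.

z_33 = 339.20

Technical coefficients a_ij = z_ij / X_j:
  a_11 = 225/900 = 0.25, a_21 = 0/900 = 0.00, a_31 = 45/900 = 0.05
  a_12 = 300/1000 = 0.30, a_22 = 100/1000 = 0.10, a_32 = 450/1000 = 0.45
  a_13 = 300/1200 = 0.25, a_23 = 0/1200 = 0.00, a_33 = 480/1200 = 0.40
I − A =
  [   0.75    -0.30    -0.25]
  [   0.00     0.90     0.00]
  [  -0.05    -0.45     0.60]
Cofactors of I−A, C_ij = (−1)^(i+j)·(minor ij) (rows/columns in the sector order above):
  C_11 = (0.90)(0.60) − (0.00)(-0.45) = 0.5400
  C_12 = −[(0.00)(0.60) − (0.00)(-0.05)] = 0.0000
  C_13 = (0.00)(-0.45) − (0.90)(-0.05) = 0.0450
  C_21 = −[(-0.30)(0.60) − (-0.25)(-0.45)] = 0.2925
  C_22 = (0.75)(0.60) − (-0.25)(-0.05) = 0.4375
  C_23 = −[(0.75)(-0.45) − (-0.30)(-0.05)] = 0.3525
  C_31 = (-0.30)(0.00) − (-0.25)(0.90) = 0.2250
  C_32 = −[(0.75)(0.00) − (-0.25)(0.00)] = 0.0000
  C_33 = (0.75)(0.90) − (-0.30)(0.00) = 0.6750
det(I−A) = Σ_j (I−A)_1j·C_1j = (0.75)(0.5400) + (-0.30)(0.0000) + (-0.25)(0.0450) = 0.39375
adj(I−A) = Cᵀ =
  [ 0.5400   0.2925   0.2250]
  [ 0.0000   0.4375   0.0000]
  [ 0.0450   0.3525   0.6750]
(I − A)⁻¹ = adj(I−A) / det(I−A) ≈
  [   1.3714     0.7429     0.5714]
  [   0.0000     1.1111     0.0000]
  [   0.1143     0.8952     1.7143]
First solve x = (I − A)⁻¹ d = adj(I−A)·d / det(I−A); in particular x_3 = (0.0450·360 + 0.3525·480 + 0.6750·220) / 0.39375 = 333.90 / 0.39375 = 848.0000.
Intermediate flow from 3 to 3: z_33 = a_33 · x_3 = 0.40 × 333.90 / 0.39375 = 133.56 / 0.39375 = 339.20.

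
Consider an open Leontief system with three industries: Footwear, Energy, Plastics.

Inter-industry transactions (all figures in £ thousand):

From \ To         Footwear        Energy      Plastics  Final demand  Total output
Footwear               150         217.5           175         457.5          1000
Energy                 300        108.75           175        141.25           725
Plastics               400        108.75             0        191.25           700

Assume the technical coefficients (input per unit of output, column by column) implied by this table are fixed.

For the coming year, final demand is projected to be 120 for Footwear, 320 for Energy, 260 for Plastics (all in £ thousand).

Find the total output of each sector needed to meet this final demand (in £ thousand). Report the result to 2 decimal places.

Technical coefficients a_ij = z_ij / X_j:
  a_11 = 150/1000 = 0.15, a_21 = 300/1000 = 0.30, a_31 = 400/1000 = 0.40
  a_12 = 217.5/725 = 0.30, a_22 = 108.75/725 = 0.15, a_32 = 108.75/725 = 0.15
  a_13 = 175/700 = 0.25, a_23 = 175/700 = 0.25, a_33 = 0/700 = 0.00
I − A =
  [   0.85    -0.30    -0.25]
  [  -0.30     0.85    -0.25]
  [  -0.40    -0.15     1.00]
Cofactors of I−A, C_ij = (−1)^(i+j)·(minor ij) (rows/columns in the sector order above):
  C_11 = (0.85)(1.00) − (-0.25)(-0.15) = 0.8125
  C_12 = −[(-0.30)(1.00) − (-0.25)(-0.40)] = 0.4000
  C_13 = (-0.30)(-0.15) − (0.85)(-0.40) = 0.3850
  C_21 = −[(-0.30)(1.00) − (-0.25)(-0.15)] = 0.3375
  C_22 = (0.85)(1.00) − (-0.25)(-0.40) = 0.7500
  C_23 = −[(0.85)(-0.15) − (-0.30)(-0.40)] = 0.2475
  C_31 = (-0.30)(-0.25) − (-0.25)(0.85) = 0.2875
  C_32 = −[(0.85)(-0.25) − (-0.25)(-0.30)] = 0.2875
  C_33 = (0.85)(0.85) − (-0.30)(-0.30) = 0.6325
det(I−A) = Σ_j (I−A)_1j·C_1j = (0.85)(0.8125) + (-0.30)(0.4000) + (-0.25)(0.3850) = 0.474375
adj(I−A) = Cᵀ =
  [ 0.8125   0.3375   0.2875]
  [ 0.4000   0.7500   0.2875]
  [ 0.3850   0.2475   0.6325]
(I − A)⁻¹ = adj(I−A) / det(I−A) ≈
  [   1.7128     0.7115     0.6061]
  [   0.8432     1.5810     0.6061]
  [   0.8116     0.5217     1.3333]
x = (I − A)⁻¹ d = adj(I−A)·d / det(I−A), with det(I−A) = 0.474375:
  x_1 = (0.8125·120 + 0.3375·320 + 0.2875·260) / 0.474375 = 280.25 / 0.474375 ≈ 590.78
  x_2 = (0.4000·120 + 0.7500·320 + 0.2875·260) / 0.474375 = 362.75 / 0.474375 ≈ 764.69
  x_3 = (0.3850·120 + 0.2475·320 + 0.6325·260) / 0.474375 = 289.85 / 0.474375 ≈ 611.01

x_1 = 590.78, x_2 = 764.69, x_3 = 611.01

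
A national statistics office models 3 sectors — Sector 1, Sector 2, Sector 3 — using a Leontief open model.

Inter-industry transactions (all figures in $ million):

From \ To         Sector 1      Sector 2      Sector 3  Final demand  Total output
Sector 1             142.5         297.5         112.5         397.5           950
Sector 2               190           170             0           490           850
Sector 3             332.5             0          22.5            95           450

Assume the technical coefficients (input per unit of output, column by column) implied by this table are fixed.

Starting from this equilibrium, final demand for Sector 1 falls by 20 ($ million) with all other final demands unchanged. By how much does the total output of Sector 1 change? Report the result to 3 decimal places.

Technical coefficients a_ij = z_ij / X_j:
  a_11 = 142.5/950 = 0.15, a_21 = 190/950 = 0.20, a_31 = 332.5/950 = 0.35
  a_12 = 297.5/850 = 0.35, a_22 = 170/850 = 0.20, a_32 = 0/850 = 0.00
  a_13 = 112.5/450 = 0.25, a_23 = 0/450 = 0.00, a_33 = 22.5/450 = 0.05
I − A =
  [   0.85    -0.35    -0.25]
  [  -0.20     0.80     0.00]
  [  -0.35     0.00     0.95]
Cofactors of I−A, C_ij = (−1)^(i+j)·(minor ij) (rows/columns in the sector order above):
  C_11 = (0.80)(0.95) − (0.00)(0.00) = 0.7600
  C_12 = −[(-0.20)(0.95) − (0.00)(-0.35)] = 0.1900
  C_13 = (-0.20)(0.00) − (0.80)(-0.35) = 0.2800
  C_21 = −[(-0.35)(0.95) − (-0.25)(0.00)] = 0.3325
  C_22 = (0.85)(0.95) − (-0.25)(-0.35) = 0.7200
  C_23 = −[(0.85)(0.00) − (-0.35)(-0.35)] = 0.1225
  C_31 = (-0.35)(0.00) − (-0.25)(0.80) = 0.2000
  C_32 = −[(0.85)(0.00) − (-0.25)(-0.20)] = 0.0500
  C_33 = (0.85)(0.80) − (-0.35)(-0.20) = 0.6100
det(I−A) = Σ_j (I−A)_1j·C_1j = (0.85)(0.7600) + (-0.35)(0.1900) + (-0.25)(0.2800) = 0.5095
adj(I−A) = Cᵀ =
  [ 0.7600   0.3325   0.2000]
  [ 0.1900   0.7200   0.0500]
  [ 0.2800   0.1225   0.6100]
(I − A)⁻¹ = adj(I−A) / det(I−A) ≈
  [   1.4917     0.6526     0.3925]
  [   0.3729     1.4132     0.0981]
  [   0.5496     0.2404     1.1973]
Δx = (I − A)⁻¹ Δd with Δd having -20 in the Sector 1 component and 0 elsewhere.
So Δx_1 = L_11 · (-20), where L_11 = adj(I−A)_11 / det(I−A) = 0.7600 / 0.5095.
Δx_1 = 0.7600 × (-20) / 0.5095 = -15.20 / 0.5095 ≈ -29.833.

Δx_1 = -29.833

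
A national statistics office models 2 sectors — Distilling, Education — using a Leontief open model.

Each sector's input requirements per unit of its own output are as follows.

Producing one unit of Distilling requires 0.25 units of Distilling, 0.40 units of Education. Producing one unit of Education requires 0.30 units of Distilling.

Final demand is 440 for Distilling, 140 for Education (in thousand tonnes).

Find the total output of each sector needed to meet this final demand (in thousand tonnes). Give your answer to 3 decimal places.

I − A =
  [   0.75    -0.30]
  [  -0.40     1.00]
det(I−A) = (0.75)(1.00) − (-0.30)(-0.40) = 0.6300
adj(I−A) = [[1.00, 0.30], [0.40, 0.75]]
(I − A)⁻¹ = adj(I−A) / det(I−A) ≈
  [   1.5873     0.4762]
  [   0.6349     1.1905]
x = (I − A)⁻¹ d = adj(I−A)·d / det(I−A), with det(I−A) = 0.6300:
  x_1 = (1.00·440 + 0.30·140) / 0.6300 = 482.00 / 0.6300 ≈ 765.079
  x_2 = (0.40·440 + 0.75·140) / 0.6300 = 281.00 / 0.6300 ≈ 446.032

x_1 = 765.079, x_2 = 446.032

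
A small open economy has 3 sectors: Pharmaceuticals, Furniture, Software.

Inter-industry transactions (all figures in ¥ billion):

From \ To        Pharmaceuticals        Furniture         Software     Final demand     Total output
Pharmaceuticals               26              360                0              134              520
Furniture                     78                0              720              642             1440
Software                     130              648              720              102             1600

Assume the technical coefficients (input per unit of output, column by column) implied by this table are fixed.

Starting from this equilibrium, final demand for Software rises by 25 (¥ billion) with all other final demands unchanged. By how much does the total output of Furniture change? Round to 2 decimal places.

Δx_2 = 37.98

Technical coefficients a_ij = z_ij / X_j:
  a_11 = 26/520 = 0.05, a_21 = 78/520 = 0.15, a_31 = 130/520 = 0.25
  a_12 = 360/1440 = 0.25, a_22 = 0/1440 = 0.00, a_32 = 648/1440 = 0.45
  a_13 = 0/1600 = 0.00, a_23 = 720/1600 = 0.45, a_33 = 720/1600 = 0.45
I − A =
  [   0.95    -0.25     0.00]
  [  -0.15     1.00    -0.45]
  [  -0.25    -0.45     0.55]
Cofactors of I−A, C_ij = (−1)^(i+j)·(minor ij) (rows/columns in the sector order above):
  C_11 = (1.00)(0.55) − (-0.45)(-0.45) = 0.3475
  C_12 = −[(-0.15)(0.55) − (-0.45)(-0.25)] = 0.1950
  C_13 = (-0.15)(-0.45) − (1.00)(-0.25) = 0.3175
  C_21 = −[(-0.25)(0.55) − (0.00)(-0.45)] = 0.1375
  C_22 = (0.95)(0.55) − (0.00)(-0.25) = 0.5225
  C_23 = −[(0.95)(-0.45) − (-0.25)(-0.25)] = 0.4900
  C_31 = (-0.25)(-0.45) − (0.00)(1.00) = 0.1125
  C_32 = −[(0.95)(-0.45) − (0.00)(-0.15)] = 0.4275
  C_33 = (0.95)(1.00) − (-0.25)(-0.15) = 0.9125
det(I−A) = Σ_j (I−A)_1j·C_1j = (0.95)(0.3475) + (-0.25)(0.1950) + (0.00)(0.3175) = 0.281375
adj(I−A) = Cᵀ =
  [ 0.3475   0.1375   0.1125]
  [ 0.1950   0.5225   0.4275]
  [ 0.3175   0.4900   0.9125]
(I − A)⁻¹ = adj(I−A) / det(I−A) ≈
  [   1.2350     0.4887     0.3998]
  [   0.6930     1.8570     1.5193]
  [   1.1284     1.7414     3.2430]
Δx = (I − A)⁻¹ Δd with Δd having +25 in the Software component and 0 elsewhere.
So Δx_2 = L_23 · (+25), where L_23 = adj(I−A)_23 / det(I−A) = 0.4275 / 0.281375.
Δx_2 = 0.4275 × (+25) / 0.281375 = 10.6875 / 0.281375 ≈ 37.98.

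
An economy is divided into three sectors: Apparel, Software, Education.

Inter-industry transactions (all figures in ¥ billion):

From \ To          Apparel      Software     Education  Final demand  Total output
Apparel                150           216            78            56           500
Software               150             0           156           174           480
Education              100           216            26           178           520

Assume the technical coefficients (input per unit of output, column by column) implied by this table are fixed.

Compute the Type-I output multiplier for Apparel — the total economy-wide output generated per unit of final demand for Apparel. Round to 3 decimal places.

m_A = 4.096

Technical coefficients a_ij = z_ij / X_j:
  a_AA = 150/500 = 0.30, a_SA = 150/500 = 0.30, a_EA = 100/500 = 0.20
  a_AS = 216/480 = 0.45, a_SS = 0/480 = 0.00, a_ES = 216/480 = 0.45
  a_AE = 78/520 = 0.15, a_SE = 156/520 = 0.30, a_EE = 26/520 = 0.05
I − A =
  [   0.70    -0.45    -0.15]
  [  -0.30     1.00    -0.30]
  [  -0.20    -0.45     0.95]
Cofactors of I−A, C_ij = (−1)^(i+j)·(minor ij) (rows/columns in the sector order above):
  C_11 = (1.00)(0.95) − (-0.30)(-0.45) = 0.8150
  C_12 = −[(-0.30)(0.95) − (-0.30)(-0.20)] = 0.3450
  C_13 = (-0.30)(-0.45) − (1.00)(-0.20) = 0.3350
  C_21 = −[(-0.45)(0.95) − (-0.15)(-0.45)] = 0.4950
  C_22 = (0.70)(0.95) − (-0.15)(-0.20) = 0.6350
  C_23 = −[(0.70)(-0.45) − (-0.45)(-0.20)] = 0.4050
  C_31 = (-0.45)(-0.30) − (-0.15)(1.00) = 0.2850
  C_32 = −[(0.70)(-0.30) − (-0.15)(-0.30)] = 0.2550
  C_33 = (0.70)(1.00) − (-0.45)(-0.30) = 0.5650
det(I−A) = Σ_j (I−A)_1j·C_1j = (0.70)(0.8150) + (-0.45)(0.3450) + (-0.15)(0.3350) = 0.3650
adj(I−A) = Cᵀ =
  [ 0.8150   0.4950   0.2850]
  [ 0.3450   0.6350   0.2550]
  [ 0.3350   0.4050   0.5650]
(I − A)⁻¹ = adj(I−A) / det(I−A) ≈
  [   2.2329     1.3562     0.7808]
  [   0.9452     1.7397     0.6986]
  [   0.9178     1.1096     1.5479]
The output multiplier for sector j is the column-j sum of the Leontief inverse (I − A)⁻¹ = adj(I−A) / det(I−A).
Column A of adj(I−A): (0.8150, 0.3450, 0.3350); det(I−A) = 0.3650.
m_A = (0.8150 + 0.3450 + 0.3350) / 0.3650 = 1.495 / 0.3650 ≈ 4.096.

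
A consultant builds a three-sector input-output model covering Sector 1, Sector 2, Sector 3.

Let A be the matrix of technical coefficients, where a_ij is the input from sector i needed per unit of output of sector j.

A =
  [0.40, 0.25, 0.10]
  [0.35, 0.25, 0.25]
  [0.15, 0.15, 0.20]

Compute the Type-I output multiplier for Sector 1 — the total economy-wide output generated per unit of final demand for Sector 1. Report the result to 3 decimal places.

m_1 = 4.325

I − A =
  [   0.60    -0.25    -0.10]
  [  -0.35     0.75    -0.25]
  [  -0.15    -0.15     0.80]
Cofactors of I−A, C_ij = (−1)^(i+j)·(minor ij) (rows/columns in the sector order above):
  C_11 = (0.75)(0.80) − (-0.25)(-0.15) = 0.5625
  C_12 = −[(-0.35)(0.80) − (-0.25)(-0.15)] = 0.3175
  C_13 = (-0.35)(-0.15) − (0.75)(-0.15) = 0.1650
  C_21 = −[(-0.25)(0.80) − (-0.10)(-0.15)] = 0.2150
  C_22 = (0.60)(0.80) − (-0.10)(-0.15) = 0.4650
  C_23 = −[(0.60)(-0.15) − (-0.25)(-0.15)] = 0.1275
  C_31 = (-0.25)(-0.25) − (-0.10)(0.75) = 0.1375
  C_32 = −[(0.60)(-0.25) − (-0.10)(-0.35)] = 0.1850
  C_33 = (0.60)(0.75) − (-0.25)(-0.35) = 0.3625
det(I−A) = Σ_j (I−A)_1j·C_1j = (0.60)(0.5625) + (-0.25)(0.3175) + (-0.10)(0.1650) = 0.241625
adj(I−A) = Cᵀ =
  [ 0.5625   0.2150   0.1375]
  [ 0.3175   0.4650   0.1850]
  [ 0.1650   0.1275   0.3625]
(I − A)⁻¹ = adj(I−A) / det(I−A) ≈
  [   2.3280     0.8898     0.5691]
  [   1.3140     1.9245     0.7656]
  [   0.6829     0.5277     1.5003]
The output multiplier for sector j is the column-j sum of the Leontief inverse (I − A)⁻¹ = adj(I−A) / det(I−A).
Column 1 of adj(I−A): (0.5625, 0.3175, 0.1650); det(I−A) = 0.241625.
m_1 = (0.5625 + 0.3175 + 0.1650) / 0.241625 = 1.045 / 0.241625 ≈ 4.325.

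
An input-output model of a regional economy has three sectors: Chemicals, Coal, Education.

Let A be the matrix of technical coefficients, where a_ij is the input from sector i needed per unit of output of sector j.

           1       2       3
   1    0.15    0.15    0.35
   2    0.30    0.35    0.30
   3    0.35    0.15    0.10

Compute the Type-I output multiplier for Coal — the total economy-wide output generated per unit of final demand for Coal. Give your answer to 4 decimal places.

I − A =
  [   0.85    -0.15    -0.35]
  [  -0.30     0.65    -0.30]
  [  -0.35    -0.15     0.90]
Cofactors of I−A, C_ij = (−1)^(i+j)·(minor ij) (rows/columns in the sector order above):
  C_11 = (0.65)(0.90) − (-0.30)(-0.15) = 0.5400
  C_12 = −[(-0.30)(0.90) − (-0.30)(-0.35)] = 0.3750
  C_13 = (-0.30)(-0.15) − (0.65)(-0.35) = 0.2725
  C_21 = −[(-0.15)(0.90) − (-0.35)(-0.15)] = 0.1875
  C_22 = (0.85)(0.90) − (-0.35)(-0.35) = 0.6425
  C_23 = −[(0.85)(-0.15) − (-0.15)(-0.35)] = 0.1800
  C_31 = (-0.15)(-0.30) − (-0.35)(0.65) = 0.2725
  C_32 = −[(0.85)(-0.30) − (-0.35)(-0.30)] = 0.3600
  C_33 = (0.85)(0.65) − (-0.15)(-0.30) = 0.5075
det(I−A) = Σ_j (I−A)_1j·C_1j = (0.85)(0.5400) + (-0.15)(0.3750) + (-0.35)(0.2725) = 0.307375
adj(I−A) = Cᵀ =
  [ 0.5400   0.1875   0.2725]
  [ 0.3750   0.6425   0.3600]
  [ 0.2725   0.1800   0.5075]
(I − A)⁻¹ = adj(I−A) / det(I−A) ≈
  [   1.75681     0.61000     0.88654]
  [   1.22001     2.09028     1.17121]
  [   0.88654     0.58560     1.65108]
The output multiplier for sector j is the column-j sum of the Leontief inverse (I − A)⁻¹ = adj(I−A) / det(I−A).
Column 2 of adj(I−A): (0.1875, 0.6425, 0.1800); det(I−A) = 0.307375.
m_2 = (0.1875 + 0.6425 + 0.1800) / 0.307375 = 1.01 / 0.307375 ≈ 3.2859.

m_2 = 3.2859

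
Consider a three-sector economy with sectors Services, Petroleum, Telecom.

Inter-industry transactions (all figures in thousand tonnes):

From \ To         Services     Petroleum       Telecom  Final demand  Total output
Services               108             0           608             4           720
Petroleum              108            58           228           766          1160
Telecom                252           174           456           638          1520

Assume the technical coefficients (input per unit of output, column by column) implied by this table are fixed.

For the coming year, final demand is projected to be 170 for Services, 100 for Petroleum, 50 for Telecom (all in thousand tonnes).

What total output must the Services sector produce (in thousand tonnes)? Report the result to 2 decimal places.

x_S = 332.14

Technical coefficients a_ij = z_ij / X_j:
  a_SS = 108/720 = 0.15, a_PS = 108/720 = 0.15, a_TS = 252/720 = 0.35
  a_SP = 0/1160 = 0.00, a_PP = 58/1160 = 0.05, a_TP = 174/1160 = 0.15
  a_ST = 608/1520 = 0.40, a_PT = 228/1520 = 0.15, a_TT = 456/1520 = 0.30
I − A =
  [   0.85     0.00    -0.40]
  [  -0.15     0.95    -0.15]
  [  -0.35    -0.15     0.70]
Cofactors of I−A, C_ij = (−1)^(i+j)·(minor ij) (rows/columns in the sector order above):
  C_11 = (0.95)(0.70) − (-0.15)(-0.15) = 0.6425
  C_12 = −[(-0.15)(0.70) − (-0.15)(-0.35)] = 0.1575
  C_13 = (-0.15)(-0.15) − (0.95)(-0.35) = 0.3550
  C_21 = −[(0.00)(0.70) − (-0.40)(-0.15)] = 0.0600
  C_22 = (0.85)(0.70) − (-0.40)(-0.35) = 0.4550
  C_23 = −[(0.85)(-0.15) − (0.00)(-0.35)] = 0.1275
  C_31 = (0.00)(-0.15) − (-0.40)(0.95) = 0.3800
  C_32 = −[(0.85)(-0.15) − (-0.40)(-0.15)] = 0.1875
  C_33 = (0.85)(0.95) − (0.00)(-0.15) = 0.8075
det(I−A) = Σ_j (I−A)_1j·C_1j = (0.85)(0.6425) + (0.00)(0.1575) + (-0.40)(0.3550) = 0.404125
adj(I−A) = Cᵀ =
  [ 0.6425   0.0600   0.3800]
  [ 0.1575   0.4550   0.1875]
  [ 0.3550   0.1275   0.8075]
(I − A)⁻¹ = adj(I−A) / det(I−A) ≈
  [   1.5899     0.1485     0.9403]
  [   0.3897     1.1259     0.4640]
  [   0.8784     0.3155     1.9981]
x = (I − A)⁻¹ d = adj(I−A)·d / det(I−A), with det(I−A) = 0.404125:
  x_S = (0.6425·170 + 0.0600·100 + 0.3800·50) / 0.404125 = 134.225 / 0.404125 ≈ 332.14
  x_P = (0.1575·170 + 0.4550·100 + 0.1875·50) / 0.404125 = 81.65 / 0.404125 ≈ 202.04
  x_T = (0.3550·170 + 0.1275·100 + 0.8075·50) / 0.404125 = 113.475 / 0.404125 ≈ 280.79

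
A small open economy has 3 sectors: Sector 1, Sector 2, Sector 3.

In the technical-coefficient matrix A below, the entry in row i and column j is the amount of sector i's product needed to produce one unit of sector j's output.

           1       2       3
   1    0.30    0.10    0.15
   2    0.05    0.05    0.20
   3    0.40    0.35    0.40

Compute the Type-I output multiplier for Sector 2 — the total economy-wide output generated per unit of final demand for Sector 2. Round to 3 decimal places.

m_2 = 2.711

I − A =
  [   0.70    -0.10    -0.15]
  [  -0.05     0.95    -0.20]
  [  -0.40    -0.35     0.60]
Cofactors of I−A, C_ij = (−1)^(i+j)·(minor ij) (rows/columns in the sector order above):
  C_11 = (0.95)(0.60) − (-0.20)(-0.35) = 0.5000
  C_12 = −[(-0.05)(0.60) − (-0.20)(-0.40)] = 0.1100
  C_13 = (-0.05)(-0.35) − (0.95)(-0.40) = 0.3975
  C_21 = −[(-0.10)(0.60) − (-0.15)(-0.35)] = 0.1125
  C_22 = (0.70)(0.60) − (-0.15)(-0.40) = 0.3600
  C_23 = −[(0.70)(-0.35) − (-0.10)(-0.40)] = 0.2850
  C_31 = (-0.10)(-0.20) − (-0.15)(0.95) = 0.1625
  C_32 = −[(0.70)(-0.20) − (-0.15)(-0.05)] = 0.1475
  C_33 = (0.70)(0.95) − (-0.10)(-0.05) = 0.6600
det(I−A) = Σ_j (I−A)_1j·C_1j = (0.70)(0.5000) + (-0.10)(0.1100) + (-0.15)(0.3975) = 0.279375
adj(I−A) = Cᵀ =
  [ 0.5000   0.1125   0.1625]
  [ 0.1100   0.3600   0.1475]
  [ 0.3975   0.2850   0.6600]
(I − A)⁻¹ = adj(I−A) / det(I−A) ≈
  [   1.7897     0.4027     0.5817]
  [   0.3937     1.2886     0.5280]
  [   1.4228     1.0201     2.3624]
The output multiplier for sector j is the column-j sum of the Leontief inverse (I − A)⁻¹ = adj(I−A) / det(I−A).
Column 2 of adj(I−A): (0.1125, 0.3600, 0.2850); det(I−A) = 0.279375.
m_2 = (0.1125 + 0.3600 + 0.2850) / 0.279375 = 0.7575 / 0.279375 ≈ 2.711.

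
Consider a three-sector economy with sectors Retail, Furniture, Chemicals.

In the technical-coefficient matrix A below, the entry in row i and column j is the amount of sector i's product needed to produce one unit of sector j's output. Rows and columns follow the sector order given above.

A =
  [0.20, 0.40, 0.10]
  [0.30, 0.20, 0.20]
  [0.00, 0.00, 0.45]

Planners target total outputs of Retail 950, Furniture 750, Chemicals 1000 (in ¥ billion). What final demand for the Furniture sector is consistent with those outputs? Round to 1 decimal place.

d_F = 115.0

I − A =
  [   0.80    -0.40    -0.10]
  [  -0.30     0.80    -0.20]
  [   0.00     0.00     0.55]
d = (I − A) x:
  d_R = (+0.80)·950 + (-0.40)·750 + (-0.10)·1000 = 360.0
  d_F = (-0.30)·950 + (+0.80)·750 + (-0.20)·1000 = 115.0
  d_C = (+0.00)·950 + (+0.00)·750 + (+0.55)·1000 = 550.0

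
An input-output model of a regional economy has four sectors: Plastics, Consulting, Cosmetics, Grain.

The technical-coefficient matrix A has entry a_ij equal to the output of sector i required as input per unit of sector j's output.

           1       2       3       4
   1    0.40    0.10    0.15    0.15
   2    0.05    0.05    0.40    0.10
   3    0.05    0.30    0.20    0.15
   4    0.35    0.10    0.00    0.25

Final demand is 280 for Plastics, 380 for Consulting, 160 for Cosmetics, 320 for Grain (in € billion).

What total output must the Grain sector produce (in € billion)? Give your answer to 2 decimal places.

x_4 = 1052.58

I − A =
  [   0.60    -0.10    -0.15    -0.15]
  [  -0.05     0.95    -0.40    -0.10]
  [  -0.05    -0.30     0.80    -0.15]
  [  -0.35    -0.10     0.00     0.75]
Compute the cofactors C_ij = (−1)^(i+j)·(3×3 minor ij) of I−A; the adjugate is their transpose:
adj(I−A) = Cᵀ =
  [ 0.466000   0.108000   0.141375   0.135875]
  [ 0.094000   0.304500   0.169875   0.093375]
  [ 0.107500   0.138000   0.363625   0.112625]
  [ 0.230000   0.091000   0.088625   0.368625]
det(I−A) = Σ_j (I−A)_1j·C_1j = (0.60)(0.466000) + (-0.10)(0.094000) + (-0.15)(0.107500) + (-0.15)(0.230000) = 0.219575
(I − A)⁻¹ = adj(I−A) / det(I−A) ≈
  [   2.1223     0.4919     0.6439     0.6188]
  [   0.4281     1.3868     0.7737     0.4253]
  [   0.4896     0.6285     1.6560     0.5129]
  [   1.0475     0.4144     0.4036     1.6788]
x = (I − A)⁻¹ d = adj(I−A)·d / det(I−A), with det(I−A) = 0.219575:
  x_1 = (0.466000·280 + 0.108000·380 + 0.141375·160 + 0.135875·320) / 0.219575 = 237.62 / 0.219575 ≈ 1082.18
  x_2 = (0.094000·280 + 0.304500·380 + 0.169875·160 + 0.093375·320) / 0.219575 = 199.09 / 0.219575 ≈ 906.71
  x_3 = (0.107500·280 + 0.138000·380 + 0.363625·160 + 0.112625·320) / 0.219575 = 176.76 / 0.219575 ≈ 805.01
  x_4 = (0.230000·280 + 0.091000·380 + 0.088625·160 + 0.368625·320) / 0.219575 = 231.12 / 0.219575 ≈ 1052.58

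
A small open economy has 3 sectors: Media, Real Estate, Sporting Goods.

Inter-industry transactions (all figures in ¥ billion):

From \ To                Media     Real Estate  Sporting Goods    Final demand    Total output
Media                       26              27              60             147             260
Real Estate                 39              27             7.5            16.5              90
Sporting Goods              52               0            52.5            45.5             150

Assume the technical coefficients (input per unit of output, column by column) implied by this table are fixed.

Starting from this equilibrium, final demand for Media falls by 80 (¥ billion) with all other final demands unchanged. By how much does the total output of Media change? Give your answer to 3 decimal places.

Δx_M = -113.307

Technical coefficients a_ij = z_ij / X_j:
  a_MM = 26/260 = 0.10, a_RM = 39/260 = 0.15, a_SM = 52/260 = 0.20
  a_MR = 27/90 = 0.30, a_RR = 27/90 = 0.30, a_SR = 0/90 = 0.00
  a_MS = 60/150 = 0.40, a_RS = 7.5/150 = 0.05, a_SS = 52.5/150 = 0.35
I − A =
  [   0.90    -0.30    -0.40]
  [  -0.15     0.70    -0.05]
  [  -0.20     0.00     0.65]
Cofactors of I−A, C_ij = (−1)^(i+j)·(minor ij) (rows/columns in the sector order above):
  C_11 = (0.70)(0.65) − (-0.05)(0.00) = 0.4550
  C_12 = −[(-0.15)(0.65) − (-0.05)(-0.20)] = 0.1075
  C_13 = (-0.15)(0.00) − (0.70)(-0.20) = 0.1400
  C_21 = −[(-0.30)(0.65) − (-0.40)(0.00)] = 0.1950
  C_22 = (0.90)(0.65) − (-0.40)(-0.20) = 0.5050
  C_23 = −[(0.90)(0.00) − (-0.30)(-0.20)] = 0.0600
  C_31 = (-0.30)(-0.05) − (-0.40)(0.70) = 0.2950
  C_32 = −[(0.90)(-0.05) − (-0.40)(-0.15)] = 0.1050
  C_33 = (0.90)(0.70) − (-0.30)(-0.15) = 0.5850
det(I−A) = Σ_j (I−A)_1j·C_1j = (0.90)(0.4550) + (-0.30)(0.1075) + (-0.40)(0.1400) = 0.32125
adj(I−A) = Cᵀ =
  [ 0.4550   0.1950   0.2950]
  [ 0.1075   0.5050   0.1050]
  [ 0.1400   0.0600   0.5850]
(I − A)⁻¹ = adj(I−A) / det(I−A) ≈
  [   1.4163     0.6070     0.9183]
  [   0.3346     1.5720     0.3268]
  [   0.4358     0.1868     1.8210]
Δx = (I − A)⁻¹ Δd with Δd having -80 in the Media component and 0 elsewhere.
So Δx_M = L_MM · (-80), where L_MM = adj(I−A)_MM / det(I−A) = 0.4550 / 0.32125.
Δx_M = 0.4550 × (-80) / 0.32125 = -36.40 / 0.32125 ≈ -113.307.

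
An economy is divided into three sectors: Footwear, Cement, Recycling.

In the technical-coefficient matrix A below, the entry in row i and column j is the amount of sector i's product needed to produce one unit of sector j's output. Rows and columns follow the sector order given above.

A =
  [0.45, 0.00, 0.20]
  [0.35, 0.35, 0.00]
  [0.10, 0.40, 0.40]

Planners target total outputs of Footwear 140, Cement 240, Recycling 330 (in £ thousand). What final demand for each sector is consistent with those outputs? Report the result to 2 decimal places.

I − A =
  [   0.55     0.00    -0.20]
  [  -0.35     0.65     0.00]
  [  -0.10    -0.40     0.60]
d = (I − A) x:
  d_1 = (+0.55)·140 + (+0.00)·240 + (-0.20)·330 = 11.00
  d_2 = (-0.35)·140 + (+0.65)·240 + (+0.00)·330 = 107.00
  d_3 = (-0.10)·140 + (-0.40)·240 + (+0.60)·330 = 88.00

d_1 = 11.00, d_2 = 107.00, d_3 = 88.00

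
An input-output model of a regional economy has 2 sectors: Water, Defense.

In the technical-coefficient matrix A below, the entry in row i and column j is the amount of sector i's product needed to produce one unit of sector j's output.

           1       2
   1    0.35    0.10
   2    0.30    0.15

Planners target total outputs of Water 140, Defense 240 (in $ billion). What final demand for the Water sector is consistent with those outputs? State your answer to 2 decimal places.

d_1 = 67.00

I − A =
  [   0.65    -0.10]
  [  -0.30     0.85]
d = (I − A) x:
  d_1 = (+0.65)·140 + (-0.10)·240 = 67.00
  d_2 = (-0.30)·140 + (+0.85)·240 = 162.00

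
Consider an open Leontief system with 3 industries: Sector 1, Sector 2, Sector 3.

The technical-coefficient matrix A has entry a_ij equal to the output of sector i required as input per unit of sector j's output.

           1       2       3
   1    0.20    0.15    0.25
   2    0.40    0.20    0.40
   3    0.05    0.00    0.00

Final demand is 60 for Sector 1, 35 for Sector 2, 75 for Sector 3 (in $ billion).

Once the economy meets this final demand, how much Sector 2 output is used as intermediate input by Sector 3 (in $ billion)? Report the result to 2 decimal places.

I − A =
  [   0.80    -0.15    -0.25]
  [  -0.40     0.80    -0.40]
  [  -0.05     0.00     1.00]
Cofactors of I−A, C_ij = (−1)^(i+j)·(minor ij) (rows/columns in the sector order above):
  C_11 = (0.80)(1.00) − (-0.40)(0.00) = 0.8000
  C_12 = −[(-0.40)(1.00) − (-0.40)(-0.05)] = 0.4200
  C_13 = (-0.40)(0.00) − (0.80)(-0.05) = 0.0400
  C_21 = −[(-0.15)(1.00) − (-0.25)(0.00)] = 0.1500
  C_22 = (0.80)(1.00) − (-0.25)(-0.05) = 0.7875
  C_23 = −[(0.80)(0.00) − (-0.15)(-0.05)] = 0.0075
  C_31 = (-0.15)(-0.40) − (-0.25)(0.80) = 0.2600
  C_32 = −[(0.80)(-0.40) − (-0.25)(-0.40)] = 0.4200
  C_33 = (0.80)(0.80) − (-0.15)(-0.40) = 0.5800
det(I−A) = Σ_j (I−A)_1j·C_1j = (0.80)(0.8000) + (-0.15)(0.4200) + (-0.25)(0.0400) = 0.5670
adj(I−A) = Cᵀ =
  [ 0.8000   0.1500   0.2600]
  [ 0.4200   0.7875   0.4200]
  [ 0.0400   0.0075   0.5800]
(I − A)⁻¹ = adj(I−A) / det(I−A) ≈
  [   1.4109     0.2646     0.4586]
  [   0.7407     1.3889     0.7407]
  [   0.0705     0.0132     1.0229]
First solve x = (I − A)⁻¹ d = adj(I−A)·d / det(I−A); in particular x_3 = (0.0400·60 + 0.0075·35 + 0.5800·75) / 0.5670 = 46.1625 / 0.5670 ≈ 81.4153.
Intermediate flow from 2 to 3: z_23 = a_23 · x_3 = 0.40 × 46.1625 / 0.5670 = 18.465 / 0.5670 ≈ 32.57.

z_23 = 32.57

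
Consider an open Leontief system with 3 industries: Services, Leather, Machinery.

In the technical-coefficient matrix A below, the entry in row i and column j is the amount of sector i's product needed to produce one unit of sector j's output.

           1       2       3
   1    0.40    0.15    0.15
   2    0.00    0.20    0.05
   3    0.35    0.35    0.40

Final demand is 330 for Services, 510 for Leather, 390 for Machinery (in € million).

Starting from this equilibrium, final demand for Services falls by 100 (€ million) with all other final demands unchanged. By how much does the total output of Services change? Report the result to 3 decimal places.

I − A =
  [   0.60    -0.15    -0.15]
  [   0.00     0.80    -0.05]
  [  -0.35    -0.35     0.60]
Cofactors of I−A, C_ij = (−1)^(i+j)·(minor ij) (rows/columns in the sector order above):
  C_11 = (0.80)(0.60) − (-0.05)(-0.35) = 0.4625
  C_12 = −[(0.00)(0.60) − (-0.05)(-0.35)] = 0.0175
  C_13 = (0.00)(-0.35) − (0.80)(-0.35) = 0.2800
  C_21 = −[(-0.15)(0.60) − (-0.15)(-0.35)] = 0.1425
  C_22 = (0.60)(0.60) − (-0.15)(-0.35) = 0.3075
  C_23 = −[(0.60)(-0.35) − (-0.15)(-0.35)] = 0.2625
  C_31 = (-0.15)(-0.05) − (-0.15)(0.80) = 0.1275
  C_32 = −[(0.60)(-0.05) − (-0.15)(0.00)] = 0.0300
  C_33 = (0.60)(0.80) − (-0.15)(0.00) = 0.4800
det(I−A) = Σ_j (I−A)_1j·C_1j = (0.60)(0.4625) + (-0.15)(0.0175) + (-0.15)(0.2800) = 0.232875
adj(I−A) = Cᵀ =
  [ 0.4625   0.1425   0.1275]
  [ 0.0175   0.3075   0.0300]
  [ 0.2800   0.2625   0.4800]
(I − A)⁻¹ = adj(I−A) / det(I−A) ≈
  [   1.9860     0.6119     0.5475]
  [   0.0751     1.3205     0.1288]
  [   1.2024     1.1272     2.0612]
Δx = (I − A)⁻¹ Δd with Δd having -100 in the Services component and 0 elsewhere.
So Δx_1 = L_11 · (-100), where L_11 = adj(I−A)_11 / det(I−A) = 0.4625 / 0.232875.
Δx_1 = 0.4625 × (-100) / 0.232875 = -46.25 / 0.232875 ≈ -198.604.

Δx_1 = -198.604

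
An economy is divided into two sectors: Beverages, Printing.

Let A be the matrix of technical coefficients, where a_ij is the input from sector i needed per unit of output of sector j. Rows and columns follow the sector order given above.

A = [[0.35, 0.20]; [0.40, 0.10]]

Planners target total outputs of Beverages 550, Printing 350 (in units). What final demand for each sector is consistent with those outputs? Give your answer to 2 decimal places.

I − A =
  [   0.65    -0.20]
  [  -0.40     0.90]
d = (I − A) x:
  d_B = (+0.65)·550 + (-0.20)·350 = 287.50
  d_P = (-0.40)·550 + (+0.90)·350 = 95.00

d_B = 287.50, d_P = 95.00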